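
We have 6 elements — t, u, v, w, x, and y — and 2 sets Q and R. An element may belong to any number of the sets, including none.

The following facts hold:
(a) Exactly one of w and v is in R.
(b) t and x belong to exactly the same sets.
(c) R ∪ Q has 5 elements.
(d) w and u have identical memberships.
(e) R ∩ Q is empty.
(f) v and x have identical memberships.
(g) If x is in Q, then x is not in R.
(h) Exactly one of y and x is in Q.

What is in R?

R = {u, w}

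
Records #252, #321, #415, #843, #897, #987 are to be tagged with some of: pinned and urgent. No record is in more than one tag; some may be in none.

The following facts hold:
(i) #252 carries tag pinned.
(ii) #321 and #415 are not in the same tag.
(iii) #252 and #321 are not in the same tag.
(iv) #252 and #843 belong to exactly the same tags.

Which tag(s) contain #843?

#843: pinned

From (i): #252 ∈ pinned.
(iii): #321 ∉ pinned.
(iv): #843 matches #252: #843 ∈ pinned.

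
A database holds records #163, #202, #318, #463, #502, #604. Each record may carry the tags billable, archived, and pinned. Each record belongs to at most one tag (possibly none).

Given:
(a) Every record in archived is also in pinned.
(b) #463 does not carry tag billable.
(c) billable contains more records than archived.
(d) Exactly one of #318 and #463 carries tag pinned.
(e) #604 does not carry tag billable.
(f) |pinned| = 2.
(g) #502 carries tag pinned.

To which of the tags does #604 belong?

#604: none

From (b): #463 ∉ billable.
From (e): #604 ∉ billable.
From (g): #502 ∈ pinned.
Suppose #604 ∈ archived: no assignment then satisfies all the clues, so #604 ∉ archived.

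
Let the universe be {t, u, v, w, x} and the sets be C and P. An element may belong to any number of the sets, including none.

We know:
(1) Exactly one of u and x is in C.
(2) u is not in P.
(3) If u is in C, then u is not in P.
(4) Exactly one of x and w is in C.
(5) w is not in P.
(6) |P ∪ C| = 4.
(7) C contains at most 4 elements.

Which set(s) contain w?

w: C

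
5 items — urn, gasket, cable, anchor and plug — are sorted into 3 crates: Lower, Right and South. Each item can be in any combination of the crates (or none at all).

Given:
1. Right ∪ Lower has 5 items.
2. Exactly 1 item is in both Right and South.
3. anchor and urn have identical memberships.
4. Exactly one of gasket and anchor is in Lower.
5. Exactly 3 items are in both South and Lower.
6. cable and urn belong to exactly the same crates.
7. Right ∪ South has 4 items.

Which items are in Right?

Right = {gasket}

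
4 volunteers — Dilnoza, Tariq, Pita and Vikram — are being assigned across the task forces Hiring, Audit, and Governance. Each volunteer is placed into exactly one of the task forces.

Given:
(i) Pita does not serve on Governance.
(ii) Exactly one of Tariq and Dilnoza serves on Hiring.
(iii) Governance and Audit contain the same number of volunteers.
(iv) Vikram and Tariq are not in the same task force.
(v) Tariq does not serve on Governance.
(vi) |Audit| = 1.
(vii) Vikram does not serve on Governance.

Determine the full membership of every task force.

Hiring = {Pita, Tariq}; Audit = {Vikram}; Governance = {Dilnoza}

From (i): Pita ∉ Governance.
From (v): Tariq ∉ Governance.
From (vii): Vikram ∉ Governance.
Suppose Dilnoza ∈ Hiring: no assignment then satisfies all the clues, so Dilnoza ∉ Hiring.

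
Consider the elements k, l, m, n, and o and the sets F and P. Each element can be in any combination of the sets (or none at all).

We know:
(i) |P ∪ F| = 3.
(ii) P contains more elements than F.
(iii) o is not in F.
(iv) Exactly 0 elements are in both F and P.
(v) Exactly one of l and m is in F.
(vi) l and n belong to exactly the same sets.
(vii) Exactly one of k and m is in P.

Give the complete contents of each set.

F = {m}; P = {k, o}

From (iii): o ∉ F.
Suppose k ∈ F: no assignment then satisfies all the clues, so k ∉ F.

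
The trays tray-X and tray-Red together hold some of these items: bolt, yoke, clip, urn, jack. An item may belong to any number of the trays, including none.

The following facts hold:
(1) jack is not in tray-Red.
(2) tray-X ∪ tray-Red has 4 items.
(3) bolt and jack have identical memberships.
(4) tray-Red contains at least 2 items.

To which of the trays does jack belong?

jack: tray-X

From (1): jack ∉ tray-Red.
(3): bolt matches jack: bolt ∉ tray-Red.
Suppose jack ∉ tray-X: no assignment then satisfies all the clues, so jack ∈ tray-X.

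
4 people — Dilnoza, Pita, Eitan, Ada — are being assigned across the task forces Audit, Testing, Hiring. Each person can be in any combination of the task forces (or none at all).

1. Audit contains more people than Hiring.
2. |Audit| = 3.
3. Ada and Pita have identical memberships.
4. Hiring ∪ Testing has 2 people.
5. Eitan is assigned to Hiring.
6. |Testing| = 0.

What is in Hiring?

Hiring = {Dilnoza, Eitan}

From (5): Eitan ∈ Hiring.
(6): Testing already has 0, so the rest are out.
Suppose Dilnoza ∉ Hiring: no assignment then satisfies all the clues, so Dilnoza ∈ Hiring.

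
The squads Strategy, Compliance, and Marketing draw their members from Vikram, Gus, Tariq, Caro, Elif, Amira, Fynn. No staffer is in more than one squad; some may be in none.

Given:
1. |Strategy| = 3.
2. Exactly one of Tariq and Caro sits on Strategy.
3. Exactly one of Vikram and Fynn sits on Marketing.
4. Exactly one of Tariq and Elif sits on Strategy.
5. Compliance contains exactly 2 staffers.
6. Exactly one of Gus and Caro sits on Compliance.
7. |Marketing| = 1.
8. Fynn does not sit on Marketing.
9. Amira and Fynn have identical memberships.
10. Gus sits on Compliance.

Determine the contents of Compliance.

From (8): Fynn ∉ Marketing.
From (10): Gus ∈ Compliance.
(3) (exactly one): Vikram ∈ Marketing.
(6) (exactly one): Caro ∉ Compliance.
(7): Marketing already has 1, so the rest are out.
Suppose Tariq ∈ Compliance: no assignment then satisfies all the clues, so Tariq ∉ Compliance.

Compliance = {Elif, Gus}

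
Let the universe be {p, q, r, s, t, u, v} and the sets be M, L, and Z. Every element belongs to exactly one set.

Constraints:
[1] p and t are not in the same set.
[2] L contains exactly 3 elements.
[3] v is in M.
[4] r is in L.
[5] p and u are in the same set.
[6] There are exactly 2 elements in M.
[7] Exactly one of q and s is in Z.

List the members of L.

L = {p, r, u}

From (3): v ∈ M.
From (4): r ∈ L.
Suppose p ∉ L: no assignment then satisfies all the clues, so p ∈ L.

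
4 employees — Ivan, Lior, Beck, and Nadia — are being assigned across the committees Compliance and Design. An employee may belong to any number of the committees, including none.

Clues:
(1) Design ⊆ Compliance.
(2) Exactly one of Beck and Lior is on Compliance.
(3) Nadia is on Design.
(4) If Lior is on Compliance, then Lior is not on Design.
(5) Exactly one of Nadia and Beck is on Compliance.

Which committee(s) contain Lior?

Lior: Compliance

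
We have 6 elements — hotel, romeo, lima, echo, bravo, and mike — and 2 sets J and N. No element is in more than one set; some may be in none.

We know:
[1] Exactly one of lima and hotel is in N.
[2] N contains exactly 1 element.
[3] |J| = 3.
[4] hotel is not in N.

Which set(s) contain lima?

From (4): hotel ∉ N.
(1) (exactly one): lima ∈ N.
(2): N already has 1, so the rest are out.

lima: N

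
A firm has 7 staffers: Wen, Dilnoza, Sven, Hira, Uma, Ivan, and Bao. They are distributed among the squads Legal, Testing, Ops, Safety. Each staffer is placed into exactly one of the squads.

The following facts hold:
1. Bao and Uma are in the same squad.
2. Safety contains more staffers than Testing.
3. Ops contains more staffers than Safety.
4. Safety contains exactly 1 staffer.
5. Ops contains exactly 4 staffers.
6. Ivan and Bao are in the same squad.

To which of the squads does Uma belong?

Uma: Ops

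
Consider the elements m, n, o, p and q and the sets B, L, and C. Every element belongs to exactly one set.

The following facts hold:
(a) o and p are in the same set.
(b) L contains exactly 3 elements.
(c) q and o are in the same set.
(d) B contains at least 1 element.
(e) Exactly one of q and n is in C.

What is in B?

B = {m}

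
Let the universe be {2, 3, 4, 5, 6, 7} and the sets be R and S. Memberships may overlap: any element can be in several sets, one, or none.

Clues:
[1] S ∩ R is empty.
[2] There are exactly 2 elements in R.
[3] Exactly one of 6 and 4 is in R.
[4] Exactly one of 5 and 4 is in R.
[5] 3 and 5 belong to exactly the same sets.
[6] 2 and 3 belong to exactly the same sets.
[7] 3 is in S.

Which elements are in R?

R = {4, 7}

From (7): 3 ∈ S.
(1) (disjoint): 3 ∉ R.
(5): 5 matches 3: 5 ∉ R.
(5): 5 matches 3: 5 ∈ S.
(6): 2 matches 3: 2 ∉ R.
(6): 2 matches 3: 2 ∈ S.
(4) (exactly one): 4 ∈ R.
(1) (disjoint): 4 ∉ S.
(3) (exactly one): 6 ∉ R.
(2): only 2 candidates remain for R, so all are in.
(1) (disjoint): 7 ∉ S.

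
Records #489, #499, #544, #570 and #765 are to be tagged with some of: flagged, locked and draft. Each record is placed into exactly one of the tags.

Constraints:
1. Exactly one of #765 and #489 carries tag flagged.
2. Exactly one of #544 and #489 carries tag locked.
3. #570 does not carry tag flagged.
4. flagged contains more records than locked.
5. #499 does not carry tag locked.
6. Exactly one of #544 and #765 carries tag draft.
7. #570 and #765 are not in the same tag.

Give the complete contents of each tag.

flagged = {#499, #765}; locked = {#489}; draft = {#544, #570}

From (3): #570 ∉ flagged.
From (5): #499 ∉ locked.
Suppose #489 ∈ flagged: no assignment then satisfies all the clues, so #489 ∉ flagged.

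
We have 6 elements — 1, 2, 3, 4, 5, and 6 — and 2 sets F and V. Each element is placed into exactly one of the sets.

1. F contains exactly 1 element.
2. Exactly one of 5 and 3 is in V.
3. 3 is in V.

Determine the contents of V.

From (3): 3 ∈ V.
(2) (exactly one): 5 ∉ V.
Only one set left: 5 ∈ F.
(1): F already has 1, so the rest are out.
Only one set left: 1 ∈ V.
Only one set left: 2 ∈ V.
Only one set left: 4 ∈ V.
Only one set left: 6 ∈ V.

V = {1, 2, 3, 4, 6}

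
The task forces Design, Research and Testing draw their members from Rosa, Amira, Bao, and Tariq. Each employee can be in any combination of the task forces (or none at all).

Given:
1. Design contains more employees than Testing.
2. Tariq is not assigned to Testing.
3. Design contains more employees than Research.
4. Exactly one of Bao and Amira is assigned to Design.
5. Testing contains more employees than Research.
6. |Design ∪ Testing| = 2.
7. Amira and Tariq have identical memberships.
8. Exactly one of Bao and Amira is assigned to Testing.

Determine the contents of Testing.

Testing = {Bao}

From (2): Tariq ∉ Testing.
(7): Amira matches Tariq: Amira ∉ Testing.
(8) (exactly one): Bao ∈ Testing.
Suppose Rosa ∈ Testing: no assignment then satisfies all the clues, so Rosa ∉ Testing.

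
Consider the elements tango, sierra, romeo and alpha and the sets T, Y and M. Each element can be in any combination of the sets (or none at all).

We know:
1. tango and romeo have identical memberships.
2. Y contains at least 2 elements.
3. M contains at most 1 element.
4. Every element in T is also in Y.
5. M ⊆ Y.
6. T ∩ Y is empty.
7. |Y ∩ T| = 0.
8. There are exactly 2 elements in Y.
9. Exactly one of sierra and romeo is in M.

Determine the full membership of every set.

T = {}; Y = {alpha, sierra}; M = {sierra}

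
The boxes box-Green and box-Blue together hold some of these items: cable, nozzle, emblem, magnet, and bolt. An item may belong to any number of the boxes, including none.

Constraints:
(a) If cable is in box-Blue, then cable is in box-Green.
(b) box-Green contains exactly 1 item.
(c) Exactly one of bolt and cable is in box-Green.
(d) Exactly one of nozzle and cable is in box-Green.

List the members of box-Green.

box-Green = {cable}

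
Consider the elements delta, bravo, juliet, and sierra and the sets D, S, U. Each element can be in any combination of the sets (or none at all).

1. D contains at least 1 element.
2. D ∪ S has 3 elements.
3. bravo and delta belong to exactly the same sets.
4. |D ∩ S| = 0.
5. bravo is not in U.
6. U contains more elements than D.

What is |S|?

2

From (5): bravo ∉ U.
(3): delta matches bravo: delta ∉ U.
Suppose delta ∈ D: no assignment then satisfies all the clues, so delta ∉ D.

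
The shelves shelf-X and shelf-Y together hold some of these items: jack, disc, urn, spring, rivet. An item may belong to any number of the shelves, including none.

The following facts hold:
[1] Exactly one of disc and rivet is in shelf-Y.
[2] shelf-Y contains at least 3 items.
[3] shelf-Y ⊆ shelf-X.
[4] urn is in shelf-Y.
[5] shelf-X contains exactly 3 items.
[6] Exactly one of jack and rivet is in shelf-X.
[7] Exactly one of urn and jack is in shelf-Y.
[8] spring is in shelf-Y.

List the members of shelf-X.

shelf-X = {rivet, spring, urn}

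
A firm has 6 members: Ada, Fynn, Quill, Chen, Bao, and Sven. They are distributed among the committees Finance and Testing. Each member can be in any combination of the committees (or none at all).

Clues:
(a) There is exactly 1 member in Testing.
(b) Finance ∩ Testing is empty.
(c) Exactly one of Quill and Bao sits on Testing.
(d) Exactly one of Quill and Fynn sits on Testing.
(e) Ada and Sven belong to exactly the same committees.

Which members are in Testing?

Testing = {Quill}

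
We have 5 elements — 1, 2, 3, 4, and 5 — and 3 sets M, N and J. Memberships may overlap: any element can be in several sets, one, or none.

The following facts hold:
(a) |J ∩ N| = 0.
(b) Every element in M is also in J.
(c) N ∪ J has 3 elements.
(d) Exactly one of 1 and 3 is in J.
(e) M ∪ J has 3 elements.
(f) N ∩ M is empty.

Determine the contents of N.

N = {}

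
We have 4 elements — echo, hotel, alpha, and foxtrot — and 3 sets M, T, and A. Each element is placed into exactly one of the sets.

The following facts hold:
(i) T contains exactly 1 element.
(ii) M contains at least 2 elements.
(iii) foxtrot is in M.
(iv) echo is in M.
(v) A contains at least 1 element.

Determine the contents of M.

M = {echo, foxtrot}

From (iii): foxtrot ∈ M.
From (iv): echo ∈ M.
Suppose hotel ∈ M: no assignment then satisfies all the clues, so hotel ∉ M.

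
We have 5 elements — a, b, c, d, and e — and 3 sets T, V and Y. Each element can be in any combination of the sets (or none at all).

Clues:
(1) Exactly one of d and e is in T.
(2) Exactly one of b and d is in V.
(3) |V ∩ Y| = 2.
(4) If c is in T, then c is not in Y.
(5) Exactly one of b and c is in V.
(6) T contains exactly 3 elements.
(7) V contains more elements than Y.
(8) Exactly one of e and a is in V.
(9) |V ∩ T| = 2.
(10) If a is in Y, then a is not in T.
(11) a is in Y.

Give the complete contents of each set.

T = {b, c, d}; V = {a, c, d}; Y = {a, d}

From (11): a ∈ Y.
(10): a ∉ T.
Suppose a ∉ V: no assignment then satisfies all the clues, so a ∈ V.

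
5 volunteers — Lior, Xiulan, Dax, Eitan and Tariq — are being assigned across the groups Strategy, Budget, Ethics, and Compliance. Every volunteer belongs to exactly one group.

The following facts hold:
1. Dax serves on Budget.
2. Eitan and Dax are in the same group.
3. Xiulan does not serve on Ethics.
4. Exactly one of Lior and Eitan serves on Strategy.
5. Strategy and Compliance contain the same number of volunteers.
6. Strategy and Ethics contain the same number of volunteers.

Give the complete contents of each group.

Strategy = {Lior}; Budget = {Dax, Eitan}; Ethics = {Tariq}; Compliance = {Xiulan}

From (1): Dax ∈ Budget.
From (3): Xiulan ∉ Ethics.
(2): Eitan matches Dax: Eitan ∉ Strategy.
(2): Eitan matches Dax: Eitan ∈ Budget.
(4) (exactly one): Lior ∈ Strategy.
Suppose Xiulan ∈ Strategy: no assignment then satisfies all the clues, so Xiulan ∉ Strategy.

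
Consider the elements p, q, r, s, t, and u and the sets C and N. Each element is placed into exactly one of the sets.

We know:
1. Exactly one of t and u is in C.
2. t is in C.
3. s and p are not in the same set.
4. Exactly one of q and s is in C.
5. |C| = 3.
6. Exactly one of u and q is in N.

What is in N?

N = {r, s, u}

From (2): t ∈ C.
(1) (exactly one): u ∉ C.
Only one set left: u ∈ N.
(6) (exactly one): q ∉ N.
Only one set left: q ∈ C.
(4) (exactly one): s ∉ C.
Only one set left: s ∈ N.
(3): p ∉ N.
Only one set left: p ∈ C.
(5): C already has 3, so the rest are out.
Only one set left: r ∈ N.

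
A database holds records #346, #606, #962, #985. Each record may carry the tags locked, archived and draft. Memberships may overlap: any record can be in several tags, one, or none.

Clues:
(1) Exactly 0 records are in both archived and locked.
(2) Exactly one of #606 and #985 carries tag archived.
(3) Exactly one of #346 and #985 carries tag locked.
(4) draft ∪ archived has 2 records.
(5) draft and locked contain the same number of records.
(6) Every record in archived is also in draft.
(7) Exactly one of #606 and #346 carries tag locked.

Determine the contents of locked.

locked = {#346, #962}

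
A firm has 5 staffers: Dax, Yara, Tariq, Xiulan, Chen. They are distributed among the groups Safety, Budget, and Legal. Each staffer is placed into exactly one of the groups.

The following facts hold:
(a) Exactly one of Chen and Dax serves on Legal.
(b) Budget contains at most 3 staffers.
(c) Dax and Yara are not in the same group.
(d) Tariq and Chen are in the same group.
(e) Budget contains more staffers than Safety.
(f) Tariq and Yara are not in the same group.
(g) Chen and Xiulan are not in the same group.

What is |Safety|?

1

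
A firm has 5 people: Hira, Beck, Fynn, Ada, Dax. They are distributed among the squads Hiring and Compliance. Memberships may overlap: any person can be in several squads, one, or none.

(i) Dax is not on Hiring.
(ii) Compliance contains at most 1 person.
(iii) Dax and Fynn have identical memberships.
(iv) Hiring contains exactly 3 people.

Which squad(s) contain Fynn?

From (i): Dax ∉ Hiring.
(iii): Fynn matches Dax: Fynn ∉ Hiring.
(iv): only 3 candidates remain for Hiring, so all are in.
Suppose Fynn ∈ Compliance: no assignment then satisfies all the clues, so Fynn ∉ Compliance.

Fynn: none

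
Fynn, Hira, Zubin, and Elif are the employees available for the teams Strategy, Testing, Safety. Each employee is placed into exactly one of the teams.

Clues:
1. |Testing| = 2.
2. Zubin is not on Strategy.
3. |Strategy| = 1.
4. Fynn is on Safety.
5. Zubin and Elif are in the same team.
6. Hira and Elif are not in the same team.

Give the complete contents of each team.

Strategy = {Hira}; Testing = {Elif, Zubin}; Safety = {Fynn}

From (2): Zubin ∉ Strategy.
From (4): Fynn ∈ Safety.
(5): Elif matches Zubin: Elif ∉ Strategy.
(3): only 1 candidates remain for Strategy, so all are in.
(1): only 2 candidates remain for Testing, so all are in.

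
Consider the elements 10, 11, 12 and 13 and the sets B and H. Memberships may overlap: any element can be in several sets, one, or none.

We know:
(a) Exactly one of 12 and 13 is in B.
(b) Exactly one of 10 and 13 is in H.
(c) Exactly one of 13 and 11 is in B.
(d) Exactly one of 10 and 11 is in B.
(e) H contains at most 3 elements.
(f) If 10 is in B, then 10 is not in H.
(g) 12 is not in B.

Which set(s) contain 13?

13: B, H

From (g): 12 ∉ B.
(a) (exactly one): 13 ∈ B.
(c) (exactly one): 11 ∉ B.
(d) (exactly one): 10 ∈ B.
(f): 10 ∉ H.
(b) (exactly one): 13 ∈ H.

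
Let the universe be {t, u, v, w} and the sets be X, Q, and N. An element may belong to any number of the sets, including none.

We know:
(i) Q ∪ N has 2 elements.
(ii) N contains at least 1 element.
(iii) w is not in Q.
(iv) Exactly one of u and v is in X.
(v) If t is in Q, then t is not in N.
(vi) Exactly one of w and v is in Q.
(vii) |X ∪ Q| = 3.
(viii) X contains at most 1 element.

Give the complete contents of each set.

From (iii): w ∉ Q.
(vi) (exactly one): v ∈ Q.
Suppose t ∈ X: no assignment then satisfies all the clues, so t ∉ X.

X = {u}; Q = {t, v}; N = {v}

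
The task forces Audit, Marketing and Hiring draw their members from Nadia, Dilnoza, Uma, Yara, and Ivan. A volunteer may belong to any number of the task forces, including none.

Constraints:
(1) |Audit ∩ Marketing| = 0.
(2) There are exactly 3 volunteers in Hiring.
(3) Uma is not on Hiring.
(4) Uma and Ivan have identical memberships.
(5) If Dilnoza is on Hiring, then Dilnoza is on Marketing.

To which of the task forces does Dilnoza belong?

From (3): Uma ∉ Hiring.
(4): Ivan matches Uma: Ivan ∉ Hiring.
(2): only 3 candidates remain for Hiring, so all are in.
(5): Dilnoza ∈ Marketing.
Suppose Dilnoza ∈ Audit: no assignment then satisfies all the clues, so Dilnoza ∉ Audit.

Dilnoza: Hiring, Marketing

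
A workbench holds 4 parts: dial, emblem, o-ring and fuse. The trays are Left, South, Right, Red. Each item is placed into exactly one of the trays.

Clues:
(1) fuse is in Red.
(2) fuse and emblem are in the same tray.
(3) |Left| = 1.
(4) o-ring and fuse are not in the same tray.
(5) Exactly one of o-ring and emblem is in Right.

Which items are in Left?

Left = {dial}

From (1): fuse ∈ Red.
(2): emblem matches fuse: emblem ∉ Left.
(2): emblem matches fuse: emblem ∉ South.
(2): emblem matches fuse: emblem ∉ Right.
(2): emblem matches fuse: emblem ∈ Red.
(4): o-ring ∉ Red.
(5) (exactly one): o-ring ∈ Right.
(3): only 1 candidates remain for Left, so all are in.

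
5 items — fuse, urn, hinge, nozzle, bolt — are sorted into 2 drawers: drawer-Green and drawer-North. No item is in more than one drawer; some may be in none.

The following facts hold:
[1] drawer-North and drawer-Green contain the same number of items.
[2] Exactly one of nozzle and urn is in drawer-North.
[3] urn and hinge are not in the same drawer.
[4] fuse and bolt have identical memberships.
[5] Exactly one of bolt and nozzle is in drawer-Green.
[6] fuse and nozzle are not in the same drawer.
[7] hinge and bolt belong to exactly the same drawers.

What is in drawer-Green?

drawer-Green = {nozzle}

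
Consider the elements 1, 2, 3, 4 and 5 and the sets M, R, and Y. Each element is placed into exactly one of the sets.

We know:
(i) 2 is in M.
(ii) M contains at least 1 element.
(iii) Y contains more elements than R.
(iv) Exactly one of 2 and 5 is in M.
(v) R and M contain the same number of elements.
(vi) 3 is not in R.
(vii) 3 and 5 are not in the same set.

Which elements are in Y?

Y = {1, 3, 4}

From (i): 2 ∈ M.
From (vi): 3 ∉ R.
(iv) (exactly one): 5 ∉ M.
Suppose 1 ∉ Y: no assignment then satisfies all the clues, so 1 ∈ Y.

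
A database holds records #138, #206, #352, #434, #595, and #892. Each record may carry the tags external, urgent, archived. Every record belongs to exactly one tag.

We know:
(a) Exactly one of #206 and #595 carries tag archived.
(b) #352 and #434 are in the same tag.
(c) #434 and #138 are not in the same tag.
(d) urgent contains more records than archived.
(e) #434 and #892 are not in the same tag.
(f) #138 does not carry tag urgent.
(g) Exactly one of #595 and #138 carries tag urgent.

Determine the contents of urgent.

urgent = {#352, #434, #595}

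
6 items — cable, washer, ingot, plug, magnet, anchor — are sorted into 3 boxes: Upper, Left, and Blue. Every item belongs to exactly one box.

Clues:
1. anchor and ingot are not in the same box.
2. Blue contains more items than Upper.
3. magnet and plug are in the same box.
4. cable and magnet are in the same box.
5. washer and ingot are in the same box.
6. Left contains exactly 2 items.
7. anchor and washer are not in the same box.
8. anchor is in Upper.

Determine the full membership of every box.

Upper = {anchor}; Left = {ingot, washer}; Blue = {cable, magnet, plug}

From (8): anchor ∈ Upper.
(1): ingot ∉ Upper.
(5): washer matches ingot: washer ∉ Upper.
Suppose cable ∈ Upper: no assignment then satisfies all the clues, so cable ∉ Upper.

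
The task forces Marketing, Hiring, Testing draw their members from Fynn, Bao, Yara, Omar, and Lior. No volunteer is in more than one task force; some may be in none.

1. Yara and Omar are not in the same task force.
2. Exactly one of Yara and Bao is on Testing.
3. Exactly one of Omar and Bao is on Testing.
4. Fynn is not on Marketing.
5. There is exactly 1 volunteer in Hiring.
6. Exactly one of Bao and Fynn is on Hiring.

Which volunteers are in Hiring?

Hiring = {Fynn}

From (4): Fynn ∉ Marketing.
Suppose Fynn ∉ Hiring: no assignment then satisfies all the clues, so Fynn ∈ Hiring.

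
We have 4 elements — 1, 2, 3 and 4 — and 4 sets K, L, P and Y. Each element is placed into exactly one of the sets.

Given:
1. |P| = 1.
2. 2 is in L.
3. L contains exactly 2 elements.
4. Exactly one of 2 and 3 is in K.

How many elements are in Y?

0

From (2): 2 ∈ L.
(4) (exactly one): 3 ∈ K.
Suppose 1 ∈ K: no assignment then satisfies all the clues, so 1 ∉ K.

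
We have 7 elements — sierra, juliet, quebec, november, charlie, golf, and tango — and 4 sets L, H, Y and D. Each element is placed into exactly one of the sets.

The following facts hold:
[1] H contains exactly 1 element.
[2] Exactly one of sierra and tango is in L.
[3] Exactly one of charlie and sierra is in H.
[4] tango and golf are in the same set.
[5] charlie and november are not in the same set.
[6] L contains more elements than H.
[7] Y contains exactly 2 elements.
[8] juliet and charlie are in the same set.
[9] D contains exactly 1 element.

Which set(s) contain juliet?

juliet: Y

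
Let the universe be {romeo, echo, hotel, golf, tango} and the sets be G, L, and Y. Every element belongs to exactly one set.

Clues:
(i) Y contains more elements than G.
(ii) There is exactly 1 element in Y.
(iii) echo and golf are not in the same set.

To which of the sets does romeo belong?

romeo: L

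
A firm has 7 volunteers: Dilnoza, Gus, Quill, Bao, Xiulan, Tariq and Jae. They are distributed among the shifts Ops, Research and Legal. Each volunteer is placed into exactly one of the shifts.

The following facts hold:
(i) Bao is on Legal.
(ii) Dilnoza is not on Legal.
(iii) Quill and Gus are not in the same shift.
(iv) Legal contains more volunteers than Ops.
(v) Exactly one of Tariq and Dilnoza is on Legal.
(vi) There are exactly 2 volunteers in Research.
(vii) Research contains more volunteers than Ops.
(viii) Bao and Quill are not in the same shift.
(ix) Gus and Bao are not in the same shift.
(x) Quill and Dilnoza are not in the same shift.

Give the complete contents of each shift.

Ops = {Quill}; Research = {Dilnoza, Gus}; Legal = {Bao, Jae, Tariq, Xiulan}

From (i): Bao ∈ Legal.
From (ii): Dilnoza ∉ Legal.
(v) (exactly one): Tariq ∈ Legal.
(viii): Quill ∉ Legal.
(ix): Gus ∉ Legal.
Suppose Dilnoza ∈ Ops: no assignment then satisfies all the clues, so Dilnoza ∉ Ops.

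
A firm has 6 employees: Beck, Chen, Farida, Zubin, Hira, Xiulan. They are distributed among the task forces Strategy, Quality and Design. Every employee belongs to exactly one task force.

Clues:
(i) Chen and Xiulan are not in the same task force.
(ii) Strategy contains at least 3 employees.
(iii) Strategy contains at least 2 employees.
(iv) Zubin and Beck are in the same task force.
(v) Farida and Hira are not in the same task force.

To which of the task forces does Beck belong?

Beck: Strategy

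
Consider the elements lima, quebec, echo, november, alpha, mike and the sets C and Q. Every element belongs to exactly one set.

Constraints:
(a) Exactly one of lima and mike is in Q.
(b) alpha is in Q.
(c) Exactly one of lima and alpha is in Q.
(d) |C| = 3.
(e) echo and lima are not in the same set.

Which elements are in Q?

From (b): alpha ∈ Q.
(c) (exactly one): lima ∉ Q.
Only one set left: lima ∈ C.
(a) (exactly one): mike ∈ Q.
(e): echo ∉ C.
Only one set left: echo ∈ Q.
(d): only 3 candidates remain for C, so all are in.

Q = {alpha, echo, mike}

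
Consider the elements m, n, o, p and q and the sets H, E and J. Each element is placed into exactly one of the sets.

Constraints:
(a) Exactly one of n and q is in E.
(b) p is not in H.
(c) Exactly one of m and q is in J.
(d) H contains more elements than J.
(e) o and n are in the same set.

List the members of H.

H = {n, o}

From (b): p ∉ H.
Suppose m ∈ H: no assignment then satisfies all the clues, so m ∉ H.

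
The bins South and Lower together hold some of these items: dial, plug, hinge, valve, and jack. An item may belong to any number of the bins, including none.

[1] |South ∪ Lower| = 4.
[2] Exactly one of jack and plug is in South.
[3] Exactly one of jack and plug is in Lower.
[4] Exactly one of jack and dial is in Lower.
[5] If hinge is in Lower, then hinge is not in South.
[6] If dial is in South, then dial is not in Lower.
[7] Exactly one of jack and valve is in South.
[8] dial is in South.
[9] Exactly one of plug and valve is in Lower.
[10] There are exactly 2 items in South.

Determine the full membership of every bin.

From (8): dial ∈ South.
(6): dial ∉ Lower.
(4) (exactly one): jack ∈ Lower.
(3) (exactly one): plug ∉ Lower.
(9) (exactly one): valve ∈ Lower.
Suppose plug ∈ South: no assignment then satisfies all the clues, so plug ∉ South.

South = {dial, jack}; Lower = {hinge, jack, valve}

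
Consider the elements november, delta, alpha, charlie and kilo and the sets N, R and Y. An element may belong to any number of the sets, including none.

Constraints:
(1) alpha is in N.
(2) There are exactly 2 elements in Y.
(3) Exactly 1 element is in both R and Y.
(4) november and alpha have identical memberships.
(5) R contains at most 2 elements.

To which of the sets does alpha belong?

alpha: N

From (1): alpha ∈ N.
(4): november matches alpha: november ∈ N.
Suppose alpha ∈ R: no assignment then satisfies all the clues, so alpha ∉ R.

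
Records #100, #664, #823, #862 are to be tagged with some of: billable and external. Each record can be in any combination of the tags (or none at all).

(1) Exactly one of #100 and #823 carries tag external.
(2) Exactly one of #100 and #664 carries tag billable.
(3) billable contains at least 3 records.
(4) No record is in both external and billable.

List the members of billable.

billable = {#664, #823, #862}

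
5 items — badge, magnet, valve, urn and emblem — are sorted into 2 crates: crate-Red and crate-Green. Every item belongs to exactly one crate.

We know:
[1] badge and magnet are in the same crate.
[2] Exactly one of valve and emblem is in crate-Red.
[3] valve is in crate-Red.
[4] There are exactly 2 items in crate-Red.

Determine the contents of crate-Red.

crate-Red = {urn, valve}

From (3): valve ∈ crate-Red.
(2) (exactly one): emblem ∉ crate-Red.
Only one crate left: emblem ∈ crate-Green.
Suppose badge ∈ crate-Red: no assignment then satisfies all the clues, so badge ∉ crate-Red.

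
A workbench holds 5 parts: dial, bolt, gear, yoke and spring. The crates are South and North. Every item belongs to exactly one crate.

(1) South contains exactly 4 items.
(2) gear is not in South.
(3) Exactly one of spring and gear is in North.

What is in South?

From (2): gear ∉ South.
(1): only 4 candidates remain for South, so all are in.
(3) (exactly one): gear ∈ North.

South = {bolt, dial, spring, yoke}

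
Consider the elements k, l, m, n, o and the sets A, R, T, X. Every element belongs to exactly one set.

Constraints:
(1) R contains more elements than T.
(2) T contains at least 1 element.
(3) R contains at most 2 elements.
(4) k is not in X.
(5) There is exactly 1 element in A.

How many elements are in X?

1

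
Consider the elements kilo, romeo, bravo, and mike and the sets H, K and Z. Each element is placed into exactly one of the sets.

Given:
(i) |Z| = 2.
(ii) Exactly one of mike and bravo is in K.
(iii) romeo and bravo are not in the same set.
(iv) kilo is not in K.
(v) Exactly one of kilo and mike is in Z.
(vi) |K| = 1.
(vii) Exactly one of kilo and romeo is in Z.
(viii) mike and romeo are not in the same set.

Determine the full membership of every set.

H = {romeo}; K = {mike}; Z = {bravo, kilo}

From (iv): kilo ∉ K.
Suppose kilo ∈ H: no assignment then satisfies all the clues, so kilo ∉ H.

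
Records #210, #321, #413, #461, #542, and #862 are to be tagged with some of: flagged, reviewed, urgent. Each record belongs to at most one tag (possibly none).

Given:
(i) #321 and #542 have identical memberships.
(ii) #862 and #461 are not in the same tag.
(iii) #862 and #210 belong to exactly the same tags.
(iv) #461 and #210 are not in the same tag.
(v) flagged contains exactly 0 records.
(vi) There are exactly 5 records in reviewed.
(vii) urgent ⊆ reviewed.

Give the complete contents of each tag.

flagged = {}; reviewed = {#210, #321, #413, #542, #862}; urgent = {}

(v): flagged already has 0, so the rest are out.
Suppose #210 ∉ reviewed: no assignment then satisfies all the clues, so #210 ∈ reviewed.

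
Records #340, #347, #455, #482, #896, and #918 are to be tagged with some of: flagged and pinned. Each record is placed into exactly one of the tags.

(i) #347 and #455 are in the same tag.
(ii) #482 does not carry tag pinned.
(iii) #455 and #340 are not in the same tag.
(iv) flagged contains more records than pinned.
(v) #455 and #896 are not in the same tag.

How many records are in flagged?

4

From (ii): #482 ∉ pinned.
Only one tag left: #482 ∈ flagged.
Suppose #918 ∉ flagged: no assignment then satisfies all the clues, so #918 ∈ flagged.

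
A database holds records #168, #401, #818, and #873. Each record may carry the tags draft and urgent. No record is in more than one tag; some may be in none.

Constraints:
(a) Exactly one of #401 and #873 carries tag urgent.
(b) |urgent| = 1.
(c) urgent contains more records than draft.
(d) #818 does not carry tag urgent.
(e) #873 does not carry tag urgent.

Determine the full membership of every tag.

draft = {}; urgent = {#401}

From (d): #818 ∉ urgent.
From (e): #873 ∉ urgent.
(a) (exactly one): #401 ∈ urgent.
(b): urgent already has 1, so the rest are out.
Suppose #168 ∈ draft: no assignment then satisfies all the clues, so #168 ∉ draft.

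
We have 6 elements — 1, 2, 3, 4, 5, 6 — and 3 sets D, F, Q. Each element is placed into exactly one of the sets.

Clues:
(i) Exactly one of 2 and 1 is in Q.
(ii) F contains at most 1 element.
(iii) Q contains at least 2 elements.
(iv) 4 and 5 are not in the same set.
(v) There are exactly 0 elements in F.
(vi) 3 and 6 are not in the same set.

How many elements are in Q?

3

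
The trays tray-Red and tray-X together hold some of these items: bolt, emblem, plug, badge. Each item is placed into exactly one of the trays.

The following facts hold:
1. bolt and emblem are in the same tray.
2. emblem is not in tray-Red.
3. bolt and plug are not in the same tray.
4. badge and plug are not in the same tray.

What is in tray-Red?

tray-Red = {plug}

From (2): emblem ∉ tray-Red.
(1): bolt matches emblem: bolt ∉ tray-Red.
Only one tray left: bolt ∈ tray-X.
Only one tray left: emblem ∈ tray-X.
(3): plug ∉ tray-X.
Only one tray left: plug ∈ tray-Red.
(4): badge ∉ tray-Red.
Only one tray left: badge ∈ tray-X.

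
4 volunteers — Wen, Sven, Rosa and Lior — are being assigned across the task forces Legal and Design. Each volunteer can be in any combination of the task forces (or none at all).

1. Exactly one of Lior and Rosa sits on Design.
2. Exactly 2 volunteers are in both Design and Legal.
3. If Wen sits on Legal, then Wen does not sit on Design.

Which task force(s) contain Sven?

Sven: Design, Legal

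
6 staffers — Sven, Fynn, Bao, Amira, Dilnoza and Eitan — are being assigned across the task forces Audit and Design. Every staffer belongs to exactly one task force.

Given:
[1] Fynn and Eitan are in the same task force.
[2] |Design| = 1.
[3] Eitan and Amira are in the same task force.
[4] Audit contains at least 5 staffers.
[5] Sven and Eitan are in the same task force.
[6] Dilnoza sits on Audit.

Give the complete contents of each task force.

Audit = {Amira, Dilnoza, Eitan, Fynn, Sven}; Design = {Bao}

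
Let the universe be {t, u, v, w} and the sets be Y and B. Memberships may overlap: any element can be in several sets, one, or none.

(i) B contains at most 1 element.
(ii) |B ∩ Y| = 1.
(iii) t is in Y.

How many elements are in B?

1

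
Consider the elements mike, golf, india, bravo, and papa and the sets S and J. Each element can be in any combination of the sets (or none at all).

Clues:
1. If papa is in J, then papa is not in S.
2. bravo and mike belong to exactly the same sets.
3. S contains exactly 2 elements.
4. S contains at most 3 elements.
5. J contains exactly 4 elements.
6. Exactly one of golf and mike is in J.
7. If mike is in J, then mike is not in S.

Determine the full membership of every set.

S = {golf, india}; J = {bravo, india, mike, papa}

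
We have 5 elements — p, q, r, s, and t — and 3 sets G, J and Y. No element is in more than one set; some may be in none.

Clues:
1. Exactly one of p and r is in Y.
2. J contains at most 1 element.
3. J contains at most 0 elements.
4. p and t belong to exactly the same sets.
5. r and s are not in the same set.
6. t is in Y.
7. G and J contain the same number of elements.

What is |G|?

0

From (6): t ∈ Y.
(3): J already has 0, so the rest are out.
(4): p matches t: p ∉ G.
(4): p matches t: p ∈ Y.
(1) (exactly one): r ∉ Y.
Suppose q ∈ G: no assignment then satisfies all the clues, so q ∉ G.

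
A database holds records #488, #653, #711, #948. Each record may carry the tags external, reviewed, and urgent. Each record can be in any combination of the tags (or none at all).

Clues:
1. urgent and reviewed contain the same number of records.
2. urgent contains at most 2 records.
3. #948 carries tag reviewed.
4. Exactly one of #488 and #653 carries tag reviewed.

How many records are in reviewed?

2

From (3): #948 ∈ reviewed.
Suppose #711 ∈ reviewed: no assignment then satisfies all the clues, so #711 ∉ reviewed.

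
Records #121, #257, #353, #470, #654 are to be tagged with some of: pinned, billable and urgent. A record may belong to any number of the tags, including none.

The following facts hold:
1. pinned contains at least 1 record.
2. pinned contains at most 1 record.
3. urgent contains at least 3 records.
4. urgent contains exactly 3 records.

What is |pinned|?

1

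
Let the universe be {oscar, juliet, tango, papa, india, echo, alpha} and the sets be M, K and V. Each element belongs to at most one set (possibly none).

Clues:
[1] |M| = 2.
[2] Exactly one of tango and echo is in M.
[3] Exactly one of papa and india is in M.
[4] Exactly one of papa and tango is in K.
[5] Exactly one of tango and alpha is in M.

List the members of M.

M = {india, tango}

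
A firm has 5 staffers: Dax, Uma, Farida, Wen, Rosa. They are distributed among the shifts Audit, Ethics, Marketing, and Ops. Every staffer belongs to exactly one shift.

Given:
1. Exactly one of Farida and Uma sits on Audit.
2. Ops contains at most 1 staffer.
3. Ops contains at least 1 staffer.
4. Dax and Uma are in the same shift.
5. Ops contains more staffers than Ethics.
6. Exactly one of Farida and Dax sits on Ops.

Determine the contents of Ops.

Ops = {Farida}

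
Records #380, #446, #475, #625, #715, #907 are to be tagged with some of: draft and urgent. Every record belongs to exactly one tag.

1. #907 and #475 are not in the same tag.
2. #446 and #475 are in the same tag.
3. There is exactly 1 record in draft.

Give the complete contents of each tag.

draft = {#907}; urgent = {#380, #446, #475, #625, #715}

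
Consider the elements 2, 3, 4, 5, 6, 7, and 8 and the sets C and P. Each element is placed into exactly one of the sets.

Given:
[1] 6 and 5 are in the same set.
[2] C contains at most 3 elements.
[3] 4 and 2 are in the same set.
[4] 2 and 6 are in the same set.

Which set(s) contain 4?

4: P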